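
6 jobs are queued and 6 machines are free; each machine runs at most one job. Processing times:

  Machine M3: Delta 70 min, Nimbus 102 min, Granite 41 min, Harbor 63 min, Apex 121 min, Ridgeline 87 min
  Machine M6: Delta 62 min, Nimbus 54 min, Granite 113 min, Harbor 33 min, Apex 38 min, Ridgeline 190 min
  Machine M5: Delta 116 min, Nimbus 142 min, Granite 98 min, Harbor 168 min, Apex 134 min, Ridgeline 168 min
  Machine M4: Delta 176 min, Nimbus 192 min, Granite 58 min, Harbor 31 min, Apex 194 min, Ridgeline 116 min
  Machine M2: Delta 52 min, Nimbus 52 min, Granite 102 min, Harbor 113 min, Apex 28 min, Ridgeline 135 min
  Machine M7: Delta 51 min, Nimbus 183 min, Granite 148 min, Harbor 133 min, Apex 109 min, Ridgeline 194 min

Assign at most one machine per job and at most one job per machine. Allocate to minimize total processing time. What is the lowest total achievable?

Minimum total: 349 min

This is the linear assignment problem.
Optimal: Delta→Machine M7 (51 min), Nimbus→Machine M6 (54 min), Granite→Machine M5 (98 min), Harbor→Machine M4 (31 min), Apex→Machine M2 (28 min), Ridgeline→Machine M3 (87 min) — total 51+54+98+31+28+87 = 349 min.
Column-greedy (each machine in turn goes to its cheapest remaining job) gives 517 min, worse by 168.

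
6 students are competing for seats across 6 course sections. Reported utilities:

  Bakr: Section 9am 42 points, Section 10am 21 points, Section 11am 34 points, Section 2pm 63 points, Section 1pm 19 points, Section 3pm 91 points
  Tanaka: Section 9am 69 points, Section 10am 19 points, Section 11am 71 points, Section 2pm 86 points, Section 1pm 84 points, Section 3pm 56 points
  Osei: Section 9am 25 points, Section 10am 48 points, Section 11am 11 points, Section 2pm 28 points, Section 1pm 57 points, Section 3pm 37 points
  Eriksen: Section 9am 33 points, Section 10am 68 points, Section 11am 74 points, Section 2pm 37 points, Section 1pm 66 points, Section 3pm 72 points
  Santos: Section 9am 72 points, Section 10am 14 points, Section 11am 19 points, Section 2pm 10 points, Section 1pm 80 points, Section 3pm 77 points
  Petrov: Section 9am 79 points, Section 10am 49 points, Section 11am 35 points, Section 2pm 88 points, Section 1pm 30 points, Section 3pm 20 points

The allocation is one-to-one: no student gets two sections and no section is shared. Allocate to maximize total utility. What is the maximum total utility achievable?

Maximum total: 458 points

Optimal: Bakr→Section 3pm (91 points), Tanaka→Section 2pm (86 points), Osei→Section 10am (48 points), Eriksen→Section 11am (74 points), Santos→Section 1pm (80 points), Petrov→Section 9am (79 points) — total 91+86+48+74+80+79 = 458 points.
Row-greedy (each student in turn takes its best remaining section) gives 429 points, worse by 29.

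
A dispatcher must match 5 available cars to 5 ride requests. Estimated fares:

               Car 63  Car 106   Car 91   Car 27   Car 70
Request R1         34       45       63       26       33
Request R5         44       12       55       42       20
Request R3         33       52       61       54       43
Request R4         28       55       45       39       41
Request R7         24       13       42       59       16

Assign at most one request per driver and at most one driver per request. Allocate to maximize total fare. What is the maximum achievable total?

Treat this as an assignment problem: match each driver to one request.
Optimal: Car 63→Request R5 ($44), Car 106→Request R4 ($55), Car 91→Request R1 ($63), Car 27→Request R7 ($59), Car 70→Request R3 ($43) — total 44+55+63+59+43 = $264.
Column-greedy (each request in turn goes to its best remaining driver) gives $232, worse by 32.
Swapping Car 63↔Car 91 (Car 63→Request R1 $34, Car 91→Request R5 $55) loses 18.

Max total: $264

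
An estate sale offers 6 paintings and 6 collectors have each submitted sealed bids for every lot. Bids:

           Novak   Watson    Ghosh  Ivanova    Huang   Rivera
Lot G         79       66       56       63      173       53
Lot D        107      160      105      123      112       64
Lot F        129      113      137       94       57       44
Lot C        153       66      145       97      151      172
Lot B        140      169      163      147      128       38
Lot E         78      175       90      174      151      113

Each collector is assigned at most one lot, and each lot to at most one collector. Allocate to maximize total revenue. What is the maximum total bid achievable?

Optimal: Novak→Lot F ($129), Watson→Lot D ($160), Ghosh→Lot B ($163), Ivanova→Lot E ($174), Huang→Lot G ($173), Rivera→Lot C ($172) — total 129+160+163+174+173+172 = $971.
Row-greedy (each collector in turn takes its best remaining lot) gives $831, worse by 140.
Checked against all permutations: $971 is optimal.

Maximum total: $971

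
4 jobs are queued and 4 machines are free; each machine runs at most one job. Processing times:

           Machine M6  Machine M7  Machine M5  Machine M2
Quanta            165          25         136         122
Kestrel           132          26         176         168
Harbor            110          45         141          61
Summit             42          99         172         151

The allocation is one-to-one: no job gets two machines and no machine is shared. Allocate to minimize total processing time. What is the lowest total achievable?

Optimal: Quanta→Machine M5 (136 min), Kestrel→Machine M7 (26 min), Harbor→Machine M2 (61 min), Summit→Machine M6 (42 min) — total 136+26+61+42 = 265 min.
Column-greedy (each machine in turn goes to its cheapest remaining job) gives 376 min, worse by 111.

Minimum total: 265 min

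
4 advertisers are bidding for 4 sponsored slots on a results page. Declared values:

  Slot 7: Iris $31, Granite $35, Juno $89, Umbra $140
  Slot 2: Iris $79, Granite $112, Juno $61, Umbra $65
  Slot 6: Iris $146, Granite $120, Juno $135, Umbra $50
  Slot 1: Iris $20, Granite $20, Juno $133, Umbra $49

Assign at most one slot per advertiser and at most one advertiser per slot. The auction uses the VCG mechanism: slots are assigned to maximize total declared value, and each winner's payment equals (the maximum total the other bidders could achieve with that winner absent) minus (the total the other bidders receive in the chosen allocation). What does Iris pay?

Iris pays $8.

Efficient allocation: Iris→Slot 6 ($146), Granite→Slot 2 ($112), Juno→Slot 1 ($133), Umbra→Slot 7 ($140); total welfare W = $531.
Iris receives Slot 6 at value $146, so the others get W − 146 = $385.
Without Iris: best allocation of the remaining 3 bidders over all 4 slots is Granite→Slot 6 ($120), Juno→Slot 1 ($133), Umbra→Slot 7 ($140), total $393.
VCG payment = (others' best without Iris) − (others' welfare with Iris) = 393 − 385 = $8.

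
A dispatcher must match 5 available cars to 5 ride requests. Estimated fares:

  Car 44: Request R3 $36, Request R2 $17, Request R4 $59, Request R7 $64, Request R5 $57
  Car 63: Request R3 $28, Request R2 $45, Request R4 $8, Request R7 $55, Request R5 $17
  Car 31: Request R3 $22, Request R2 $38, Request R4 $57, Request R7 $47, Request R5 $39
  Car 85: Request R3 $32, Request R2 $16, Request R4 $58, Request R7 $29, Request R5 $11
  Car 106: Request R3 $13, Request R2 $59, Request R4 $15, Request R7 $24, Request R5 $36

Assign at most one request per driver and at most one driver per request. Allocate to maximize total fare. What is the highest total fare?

Max total: $260

Treat this as an assignment problem: match each driver to one request.
Optimal: Car 44→Request R5 ($57), Car 63→Request R7 ($55), Car 31→Request R4 ($57), Car 85→Request R3 ($32), Car 106→Request R2 ($59) — total 57+55+57+32+59 = $260.
Row-greedy (each driver in turn takes its best remaining request) gives $234, worse by 26.
Next-best assignment: Car 44→Request R5, Car 63→Request R7, Car 31→Request R3, Car 85→Request R4, Car 106→Request R2 = $251.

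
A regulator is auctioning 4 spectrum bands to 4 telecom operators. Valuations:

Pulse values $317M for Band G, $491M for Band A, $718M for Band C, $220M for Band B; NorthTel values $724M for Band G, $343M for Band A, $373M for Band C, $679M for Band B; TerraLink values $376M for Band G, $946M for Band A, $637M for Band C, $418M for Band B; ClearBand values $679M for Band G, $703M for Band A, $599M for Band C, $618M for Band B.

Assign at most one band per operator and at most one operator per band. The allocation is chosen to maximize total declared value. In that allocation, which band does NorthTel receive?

Optimal: Pulse→Band C ($718M), NorthTel→Band B ($679M), TerraLink→Band A ($946M), ClearBand→Band G ($679M) — total 718+679+946+679 = $3022M.
Row-greedy (each operator in turn takes its best remaining band) gives $3006M, worse by 16.
No other one-to-one assignment exceeds $3022M.
NorthTel's own top band is Band G ($724M), but forcing NorthTel→Band G and reassigning the rest optimally gives only $3006M — worse by 16.

NorthTel receives Band B.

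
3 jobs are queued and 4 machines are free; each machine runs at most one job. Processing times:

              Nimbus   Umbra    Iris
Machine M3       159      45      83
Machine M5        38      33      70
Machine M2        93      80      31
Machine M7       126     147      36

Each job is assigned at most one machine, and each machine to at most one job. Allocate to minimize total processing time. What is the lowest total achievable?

Minimum total: 114 min

This is a one-to-one assignment (minimum-cost bipartite matching).
Optimal: Nimbus→Machine M5 (38 min), Umbra→Machine M3 (45 min), Iris→Machine M2 (31 min) — total 38+45+31 = 114 min.
Min-entry greedy (repeatedly take the single cheapest remaining cell) gives 190 min, worse by 76.
Next-best assignment: Nimbus→Machine M5, Umbra→Machine M3, Iris→Machine M7 = 119 min.
Swapping Nimbus↔Umbra (Nimbus→Machine M3 159 min, Umbra→Machine M5 33 min) adds 109.
Every other assignment is strictly worse.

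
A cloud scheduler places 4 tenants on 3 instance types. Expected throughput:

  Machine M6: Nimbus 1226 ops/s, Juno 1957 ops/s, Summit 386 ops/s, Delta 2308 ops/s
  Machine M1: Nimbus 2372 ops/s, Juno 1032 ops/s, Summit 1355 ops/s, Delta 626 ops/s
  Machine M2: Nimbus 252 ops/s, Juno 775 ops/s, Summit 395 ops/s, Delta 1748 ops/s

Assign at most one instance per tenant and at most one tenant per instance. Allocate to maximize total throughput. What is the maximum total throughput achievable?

Max total: 6077 ops/s

Optimal: Juno→Machine M6 (1957 ops/s), Nimbus→Machine M1 (2372 ops/s), Delta→Machine M2 (1748 ops/s) — total 1957+2372+1748 = 6077 ops/s.
Row-greedy (each tenant in turn takes its best remaining instance) gives 4724 ops/s, worse by 1353.
Next-best assignment: Delta→Machine M6, Nimbus→Machine M1, Juno→Machine M2 = 5455 ops/s.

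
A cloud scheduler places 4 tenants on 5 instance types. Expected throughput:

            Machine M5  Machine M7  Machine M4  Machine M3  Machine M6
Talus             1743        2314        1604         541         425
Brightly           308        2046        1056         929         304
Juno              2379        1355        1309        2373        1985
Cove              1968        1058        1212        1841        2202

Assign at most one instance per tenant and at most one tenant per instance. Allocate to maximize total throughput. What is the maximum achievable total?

Treat this as an assignment problem: match each tenant to one instance.
Optimal: Talus→Machine M5 (1743 ops/s), Brightly→Machine M7 (2046 ops/s), Juno→Machine M3 (2373 ops/s), Cove→Machine M6 (2202 ops/s) — total 1743+2046+2373+2202 = 8364 ops/s.
Max-entry greedy (repeatedly take the single best remaining cell) gives 7951 ops/s, worse by 413.
Checked against all permutations: 8364 ops/s is optimal.

Max total: 8364 ops/s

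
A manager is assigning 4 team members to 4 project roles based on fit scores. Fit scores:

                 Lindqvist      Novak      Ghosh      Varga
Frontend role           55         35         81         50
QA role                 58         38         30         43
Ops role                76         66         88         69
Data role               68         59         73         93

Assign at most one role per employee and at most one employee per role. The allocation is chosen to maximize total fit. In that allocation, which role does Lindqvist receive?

Lindqvist receives QA role.

Optimal: Lindqvist→QA role (58 pts), Novak→Ops role (66 pts), Ghosh→Frontend role (81 pts), Varga→Data role (93 pts) — total 58+66+81+93 = 298 pts.
Column-greedy (each role in turn goes to its best remaining employee) gives 267 pts, worse by 31.
Next-best assignment: Lindqvist→Ops role, Novak→QA role, Ghosh→Frontend role, Varga→Data role = 288 pts.
Swapping Ghosh↔Lindqvist (Ghosh→QA role 30 pts, Lindqvist→Frontend role 55 pts) loses 54.
Lindqvist's own top role is Ops role (76 pts), but forcing Lindqvist→Ops role and reassigning the rest optimally gives only 288 pts — worse by 10.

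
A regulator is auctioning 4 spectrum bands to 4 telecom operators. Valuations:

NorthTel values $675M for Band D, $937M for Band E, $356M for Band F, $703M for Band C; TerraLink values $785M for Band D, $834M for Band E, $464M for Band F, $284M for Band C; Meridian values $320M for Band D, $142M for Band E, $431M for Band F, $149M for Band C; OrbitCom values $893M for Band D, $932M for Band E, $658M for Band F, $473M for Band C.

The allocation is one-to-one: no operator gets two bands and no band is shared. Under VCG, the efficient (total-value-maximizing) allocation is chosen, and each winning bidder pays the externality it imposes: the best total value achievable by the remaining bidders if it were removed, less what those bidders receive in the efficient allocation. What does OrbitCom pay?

Efficient allocation: NorthTel→Band C ($703M), TerraLink→Band E ($834M), Meridian→Band F ($431M), OrbitCom→Band D ($893M); total welfare W = $2861M.
OrbitCom receives Band D at value $893M, so the others get W − 893 = $1968M.
Without OrbitCom: best allocation of the remaining 3 bidders over all 4 bands is NorthTel→Band E ($937M), TerraLink→Band D ($785M), Meridian→Band F ($431M), total $2153M.
VCG payment = (others' best without OrbitCom) − (others' welfare with OrbitCom) = 2153 − 1968 = $185M.

OrbitCom pays $185M.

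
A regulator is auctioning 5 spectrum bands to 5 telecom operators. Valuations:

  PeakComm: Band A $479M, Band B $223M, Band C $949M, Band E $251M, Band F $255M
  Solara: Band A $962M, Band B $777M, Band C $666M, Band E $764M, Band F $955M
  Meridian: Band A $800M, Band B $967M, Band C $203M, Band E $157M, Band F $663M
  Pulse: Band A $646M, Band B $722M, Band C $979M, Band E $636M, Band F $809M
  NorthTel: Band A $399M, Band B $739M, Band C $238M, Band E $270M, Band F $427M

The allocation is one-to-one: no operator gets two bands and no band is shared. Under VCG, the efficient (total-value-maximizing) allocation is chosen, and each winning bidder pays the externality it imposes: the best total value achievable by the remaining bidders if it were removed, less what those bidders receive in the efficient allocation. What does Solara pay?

Efficient allocation: PeakComm→Band C ($949M), Solara→Band F ($955M), Meridian→Band A ($800M), Pulse→Band E ($636M), NorthTel→Band B ($739M); total welfare W = $4079M.
Solara receives Band F at value $955M, so the others get W − 955 = $3124M.
Without Solara: best allocation of the remaining 4 bidders over all 5 bands is PeakComm→Band C ($949M), Meridian→Band A ($800M), Pulse→Band F ($809M), NorthTel→Band B ($739M), total $3297M.
VCG payment = (others' best without Solara) − (others' welfare with Solara) = 3297 − 3124 = $173M.

Solara pays $173M.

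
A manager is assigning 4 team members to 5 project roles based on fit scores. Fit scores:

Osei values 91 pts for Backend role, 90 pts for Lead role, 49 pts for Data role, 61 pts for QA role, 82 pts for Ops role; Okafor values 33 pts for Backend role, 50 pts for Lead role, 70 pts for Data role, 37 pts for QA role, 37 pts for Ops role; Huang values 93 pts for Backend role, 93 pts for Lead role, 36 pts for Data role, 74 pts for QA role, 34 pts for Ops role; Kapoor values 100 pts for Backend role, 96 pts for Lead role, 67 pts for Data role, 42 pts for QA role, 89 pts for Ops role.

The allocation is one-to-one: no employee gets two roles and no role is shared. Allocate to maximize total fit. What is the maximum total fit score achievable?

Maximum total: 345 pts

Optimal: Osei→Ops role (82 pts), Okafor→Data role (70 pts), Huang→Lead role (93 pts), Kapoor→Backend role (100 pts) — total 82+70+93+100 = 345 pts.
Row-greedy (each employee in turn takes its best remaining role) gives 343 pts, worse by 2.
Next-best assignment: Osei→Backend role, Okafor→Data role, Huang→Lead role, Kapoor→Ops role = 343 pts.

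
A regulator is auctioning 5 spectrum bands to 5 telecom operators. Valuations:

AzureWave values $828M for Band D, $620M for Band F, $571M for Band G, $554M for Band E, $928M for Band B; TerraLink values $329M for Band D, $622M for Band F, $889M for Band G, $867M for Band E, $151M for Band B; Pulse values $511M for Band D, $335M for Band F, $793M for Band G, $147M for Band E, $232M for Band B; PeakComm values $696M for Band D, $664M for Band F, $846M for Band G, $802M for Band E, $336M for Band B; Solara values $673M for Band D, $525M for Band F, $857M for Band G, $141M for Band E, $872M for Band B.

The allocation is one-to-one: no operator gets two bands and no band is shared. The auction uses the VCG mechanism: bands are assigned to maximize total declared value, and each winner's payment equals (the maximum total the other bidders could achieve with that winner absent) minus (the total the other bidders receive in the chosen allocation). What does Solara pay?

Solara pays $132M.

Efficient allocation: AzureWave→Band D ($828M), TerraLink→Band E ($867M), Pulse→Band G ($793M), PeakComm→Band F ($664M), Solara→Band B ($872M); total welfare W = $4024M.
Solara receives Band B at value $872M, so the others get W − 872 = $3152M.
Without Solara: best allocation of the remaining 4 bidders over all 5 bands is AzureWave→Band B ($928M), TerraLink→Band E ($867M), Pulse→Band G ($793M), PeakComm→Band D ($696M), total $3284M.
VCG payment = (others' best without Solara) − (others' welfare with Solara) = 3284 − 3152 = $132M.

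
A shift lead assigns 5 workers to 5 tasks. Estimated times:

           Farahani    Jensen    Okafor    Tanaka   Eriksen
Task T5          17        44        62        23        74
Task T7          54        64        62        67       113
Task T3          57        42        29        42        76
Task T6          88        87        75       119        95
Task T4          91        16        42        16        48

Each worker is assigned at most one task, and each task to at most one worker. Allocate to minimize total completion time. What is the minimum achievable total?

Min total: 217 min

Treat this as an assignment problem: match each worker to one task.
Optimal: Farahani→Task T7 (54 min), Jensen→Task T4 (16 min), Okafor→Task T3 (29 min), Tanaka→Task T5 (23 min), Eriksen→Task T6 (95 min) — total 54+16+29+23+95 = 217 min.
Column-greedy (each task in turn goes to its cheapest remaining worker) gives 232 min, worse by 15.
Swapping Farahani↔Eriksen (Farahani→Task T6 88 min, Eriksen→Task T7 113 min) adds 52.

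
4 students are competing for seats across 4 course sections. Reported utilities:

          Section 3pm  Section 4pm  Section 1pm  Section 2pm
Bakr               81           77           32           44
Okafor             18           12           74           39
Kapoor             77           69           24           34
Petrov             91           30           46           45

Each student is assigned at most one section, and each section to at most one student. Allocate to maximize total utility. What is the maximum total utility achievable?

Max total: 278 points

Optimal: Bakr→Section 2pm (44 points), Okafor→Section 1pm (74 points), Kapoor→Section 4pm (69 points), Petrov→Section 3pm (91 points) — total 44+74+69+91 = 278 points.
Column-greedy (each section in turn goes to its best remaining student) gives 276 points, worse by 2.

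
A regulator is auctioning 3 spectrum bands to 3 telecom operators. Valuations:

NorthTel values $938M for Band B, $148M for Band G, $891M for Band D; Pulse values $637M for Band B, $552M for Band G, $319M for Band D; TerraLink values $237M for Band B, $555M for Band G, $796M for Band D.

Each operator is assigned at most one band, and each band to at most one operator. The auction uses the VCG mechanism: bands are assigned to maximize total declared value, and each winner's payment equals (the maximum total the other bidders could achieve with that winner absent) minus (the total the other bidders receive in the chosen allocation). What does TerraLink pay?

Efficient allocation: NorthTel→Band B ($938M), Pulse→Band G ($552M), TerraLink→Band D ($796M); total welfare W = $2286M.
TerraLink receives Band D at value $796M, so the others get W − 796 = $1490M.
Without TerraLink: best allocation of the remaining 2 bidders over all 3 bands is NorthTel→Band D ($891M), Pulse→Band B ($637M), total $1528M.
VCG payment = (others' best without TerraLink) − (others' welfare with TerraLink) = 1528 − 1490 = $38M.

TerraLink pays $38M.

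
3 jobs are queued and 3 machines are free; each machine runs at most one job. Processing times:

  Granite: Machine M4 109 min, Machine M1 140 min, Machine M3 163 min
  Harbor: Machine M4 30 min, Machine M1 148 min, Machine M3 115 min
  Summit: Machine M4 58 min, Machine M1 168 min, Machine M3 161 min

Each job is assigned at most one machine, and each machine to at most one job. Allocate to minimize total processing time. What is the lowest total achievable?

Min total: 313 min

Optimal: Granite→Machine M1 (140 min), Harbor→Machine M3 (115 min), Summit→Machine M4 (58 min) — total 140+115+58 = 313 min.
Min-entry greedy (repeatedly take the single cheapest remaining cell) gives 331 min, worse by 18.
Next-best assignment: Granite→Machine M1, Harbor→Machine M4, Summit→Machine M3 = 331 min.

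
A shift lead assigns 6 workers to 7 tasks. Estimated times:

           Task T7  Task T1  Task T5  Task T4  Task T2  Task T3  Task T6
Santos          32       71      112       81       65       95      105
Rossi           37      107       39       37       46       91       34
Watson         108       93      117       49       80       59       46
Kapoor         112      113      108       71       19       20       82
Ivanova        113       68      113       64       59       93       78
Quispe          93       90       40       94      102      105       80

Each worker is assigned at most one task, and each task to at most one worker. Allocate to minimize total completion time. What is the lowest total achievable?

Minimum total: 234 min

This is the linear assignment problem.
Optimal: Santos→Task T7 (32 min), Rossi→Task T4 (37 min), Watson→Task T6 (46 min), Kapoor→Task T3 (20 min), Ivanova→Task T2 (59 min), Quispe→Task T5 (40 min) — total 32+37+46+20+59+40 = 234 min.
Row-greedy (each worker in turn takes its cheapest remaining task) gives 242 min, worse by 8.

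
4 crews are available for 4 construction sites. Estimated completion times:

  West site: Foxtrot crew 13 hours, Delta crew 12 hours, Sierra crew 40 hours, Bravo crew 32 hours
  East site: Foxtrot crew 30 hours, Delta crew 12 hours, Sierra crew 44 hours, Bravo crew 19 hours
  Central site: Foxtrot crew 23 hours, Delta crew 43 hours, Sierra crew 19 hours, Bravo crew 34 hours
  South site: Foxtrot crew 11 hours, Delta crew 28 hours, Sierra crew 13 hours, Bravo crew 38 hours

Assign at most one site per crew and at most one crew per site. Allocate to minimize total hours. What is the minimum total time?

Minimum total: 61 hours

Optimal: Foxtrot crew→South site (11 hours), Delta crew→West site (12 hours), Sierra crew→Central site (19 hours), Bravo crew→East site (19 hours) — total 11+12+19+19 = 61 hours.
Every other assignment is strictly worse.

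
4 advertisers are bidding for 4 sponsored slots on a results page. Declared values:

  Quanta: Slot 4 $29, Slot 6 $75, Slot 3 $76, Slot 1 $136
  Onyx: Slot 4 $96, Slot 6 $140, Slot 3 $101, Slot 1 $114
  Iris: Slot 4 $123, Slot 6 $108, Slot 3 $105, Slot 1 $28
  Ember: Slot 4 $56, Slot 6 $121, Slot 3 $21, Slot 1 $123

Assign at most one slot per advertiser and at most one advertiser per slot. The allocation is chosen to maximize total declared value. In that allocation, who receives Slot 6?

Optimal: Quanta→Slot 1 ($136), Onyx→Slot 3 ($101), Iris→Slot 4 ($123), Ember→Slot 6 ($121) — total 136+101+123+121 = $481.
Max-entry greedy (repeatedly take the single best remaining cell) gives $420, worse by 61.
Next-best assignment: Quanta→Slot 3, Onyx→Slot 6, Iris→Slot 4, Ember→Slot 1 = $462.
Ember's own top slot is Slot 1 ($123), but forcing Ember→Slot 1 and reassigning the rest optimally gives only $462 — worse by 19.

Ember receives Slot 6.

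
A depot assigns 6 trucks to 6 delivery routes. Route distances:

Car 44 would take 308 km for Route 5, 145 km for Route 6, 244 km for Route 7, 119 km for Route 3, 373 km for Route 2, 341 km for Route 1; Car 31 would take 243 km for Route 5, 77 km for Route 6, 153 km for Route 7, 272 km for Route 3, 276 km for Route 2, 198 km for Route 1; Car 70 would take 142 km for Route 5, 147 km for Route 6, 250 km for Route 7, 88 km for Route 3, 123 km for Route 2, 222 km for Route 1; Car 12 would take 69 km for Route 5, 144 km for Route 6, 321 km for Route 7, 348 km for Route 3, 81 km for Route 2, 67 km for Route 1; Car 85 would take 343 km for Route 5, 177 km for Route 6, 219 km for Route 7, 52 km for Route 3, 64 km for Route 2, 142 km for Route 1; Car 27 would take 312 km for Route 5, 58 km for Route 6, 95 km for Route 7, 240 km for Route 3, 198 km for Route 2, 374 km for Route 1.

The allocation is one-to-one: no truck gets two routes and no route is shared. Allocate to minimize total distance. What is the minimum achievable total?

This is a one-to-one assignment (minimum-cost bipartite matching).
Optimal: Car 44→Route 3 (119 km), Car 31→Route 6 (77 km), Car 70→Route 5 (142 km), Car 12→Route 1 (67 km), Car 85→Route 2 (64 km), Car 27→Route 7 (95 km) — total 119+77+142+67+64+95 = 564 km.
Row-greedy (each truck in turn takes its cheapest remaining route) gives 917 km, worse by 353.
Next-best assignment: Car 44→Route 3, Car 31→Route 7, Car 70→Route 5, Car 12→Route 1, Car 85→Route 2, Car 27→Route 6 = 603 km.
Every other assignment is strictly worse.

Minimum total: 564 km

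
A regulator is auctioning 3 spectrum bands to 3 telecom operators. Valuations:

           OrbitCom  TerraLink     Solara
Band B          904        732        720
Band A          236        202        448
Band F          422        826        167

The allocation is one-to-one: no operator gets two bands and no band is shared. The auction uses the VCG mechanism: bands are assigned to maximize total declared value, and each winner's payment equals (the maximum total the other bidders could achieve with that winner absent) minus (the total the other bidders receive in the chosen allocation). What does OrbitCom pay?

OrbitCom pays $272M.

Efficient allocation: OrbitCom→Band B ($904M), TerraLink→Band F ($826M), Solara→Band A ($448M); total welfare W = $2178M.
OrbitCom receives Band B at value $904M, so the others get W − 904 = $1274M.
Without OrbitCom: best allocation of the remaining 2 bidders over all 3 bands is TerraLink→Band F ($826M), Solara→Band B ($720M), total $1546M.
VCG payment = (others' best without OrbitCom) − (others' welfare with OrbitCom) = 1546 − 1274 = $272M.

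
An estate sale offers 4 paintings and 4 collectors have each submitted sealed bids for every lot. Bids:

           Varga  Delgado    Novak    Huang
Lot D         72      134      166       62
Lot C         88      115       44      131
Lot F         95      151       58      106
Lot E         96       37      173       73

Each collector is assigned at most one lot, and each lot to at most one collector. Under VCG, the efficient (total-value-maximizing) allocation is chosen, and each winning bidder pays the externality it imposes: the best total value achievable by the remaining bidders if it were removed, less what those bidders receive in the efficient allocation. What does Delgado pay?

Efficient allocation: Varga→Lot E ($96), Delgado→Lot F ($151), Novak→Lot D ($166), Huang→Lot C ($131); total welfare W = $544.
Delgado receives Lot F at value $151, so the others get W − 151 = $393.
Without Delgado: best allocation of the remaining 3 bidders over all 4 lots is Varga→Lot F ($95), Novak→Lot E ($173), Huang→Lot C ($131), total $399.
VCG payment = (others' best without Delgado) − (others' welfare with Delgado) = 399 − 393 = $6.

Delgado pays $6.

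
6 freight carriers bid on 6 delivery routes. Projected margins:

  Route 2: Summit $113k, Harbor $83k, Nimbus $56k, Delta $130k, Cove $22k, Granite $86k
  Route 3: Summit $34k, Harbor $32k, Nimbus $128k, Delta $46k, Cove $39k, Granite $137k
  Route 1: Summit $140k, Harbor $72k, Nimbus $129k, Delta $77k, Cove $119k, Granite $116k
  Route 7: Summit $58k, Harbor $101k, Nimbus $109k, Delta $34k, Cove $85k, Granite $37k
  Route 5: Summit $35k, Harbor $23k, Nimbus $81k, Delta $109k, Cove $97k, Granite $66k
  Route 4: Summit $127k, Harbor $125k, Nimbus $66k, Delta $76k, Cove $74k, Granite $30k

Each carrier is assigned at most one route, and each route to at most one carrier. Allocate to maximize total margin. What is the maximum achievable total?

Maximum total: $738k

This is the linear assignment problem.
Optimal: Summit→Route 1 ($140k), Harbor→Route 4 ($125k), Nimbus→Route 7 ($109k), Delta→Route 2 ($130k), Cove→Route 5 ($97k), Granite→Route 3 ($137k) — total 140+125+109+130+97+137 = $738k.
Row-greedy (each carrier in turn takes its best remaining route) gives $657k, worse by 81.
Swapping Nimbus↔Cove (Nimbus→Route 5 $81k, Cove→Route 7 $85k) loses 40.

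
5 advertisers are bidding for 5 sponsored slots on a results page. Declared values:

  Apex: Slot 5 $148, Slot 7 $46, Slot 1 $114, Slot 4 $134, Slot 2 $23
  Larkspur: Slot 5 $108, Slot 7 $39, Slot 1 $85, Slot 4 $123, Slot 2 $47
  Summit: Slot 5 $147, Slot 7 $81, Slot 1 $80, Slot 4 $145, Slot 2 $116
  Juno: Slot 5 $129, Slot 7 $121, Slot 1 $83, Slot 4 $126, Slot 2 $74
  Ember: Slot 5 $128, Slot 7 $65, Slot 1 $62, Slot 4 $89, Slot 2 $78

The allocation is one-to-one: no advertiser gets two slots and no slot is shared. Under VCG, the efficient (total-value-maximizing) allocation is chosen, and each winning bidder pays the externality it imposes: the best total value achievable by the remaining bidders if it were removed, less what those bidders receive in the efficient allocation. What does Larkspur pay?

Larkspur pays $29.

Efficient allocation: Apex→Slot 1 ($114), Larkspur→Slot 4 ($123), Summit→Slot 2 ($116), Juno→Slot 7 ($121), Ember→Slot 5 ($128); total welfare W = $602.
Larkspur receives Slot 4 at value $123, so the others get W − 123 = $479.
Without Larkspur: best allocation of the remaining 4 bidders over all 5 slots is Apex→Slot 1 ($114), Summit→Slot 4 ($145), Juno→Slot 7 ($121), Ember→Slot 5 ($128), total $508.
VCG payment = (others' best without Larkspur) − (others' welfare with Larkspur) = 508 − 479 = $29.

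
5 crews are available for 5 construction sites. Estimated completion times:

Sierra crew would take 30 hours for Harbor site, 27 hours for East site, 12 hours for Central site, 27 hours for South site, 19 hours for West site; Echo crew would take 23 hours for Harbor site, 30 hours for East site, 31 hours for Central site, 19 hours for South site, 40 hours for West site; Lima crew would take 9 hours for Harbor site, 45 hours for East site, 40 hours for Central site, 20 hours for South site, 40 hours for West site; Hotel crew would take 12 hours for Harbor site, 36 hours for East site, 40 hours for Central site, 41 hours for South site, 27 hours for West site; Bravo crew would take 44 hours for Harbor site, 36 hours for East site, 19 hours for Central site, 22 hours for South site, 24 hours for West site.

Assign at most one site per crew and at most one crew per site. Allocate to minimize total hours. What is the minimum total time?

Min total: 98 hours

Treat this as an assignment problem: match each crew to one site.
Optimal: Sierra crew→Central site (12 hours), Echo crew→East site (30 hours), Lima crew→South site (20 hours), Hotel crew→Harbor site (12 hours), Bravo crew→West site (24 hours) — total 12+30+20+12+24 = 98 hours.
Min-entry greedy (repeatedly take the single cheapest remaining cell) gives 100 hours, worse by 2.
Next-best assignment: Sierra crew→Central site, Echo crew→East site, Lima crew→Harbor site, Hotel crew→West site, Bravo crew→South site = 100 hours.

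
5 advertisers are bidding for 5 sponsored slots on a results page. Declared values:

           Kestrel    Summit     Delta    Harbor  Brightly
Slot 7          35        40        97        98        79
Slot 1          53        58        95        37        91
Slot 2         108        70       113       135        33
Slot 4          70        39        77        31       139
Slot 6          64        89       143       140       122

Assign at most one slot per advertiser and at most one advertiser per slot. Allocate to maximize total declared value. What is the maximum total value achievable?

Max total: $546

Optimal: Kestrel→Slot 2 ($108), Summit→Slot 1 ($58), Delta→Slot 6 ($143), Harbor→Slot 7 ($98), Brightly→Slot 4 ($139) — total 108+58+143+98+139 = $546.
Column-greedy (each slot in turn goes to its best remaining advertiser) gives $529, worse by 17.
Next-best assignment: Kestrel→Slot 2, Summit→Slot 1, Delta→Slot 7, Harbor→Slot 6, Brightly→Slot 4 = $542.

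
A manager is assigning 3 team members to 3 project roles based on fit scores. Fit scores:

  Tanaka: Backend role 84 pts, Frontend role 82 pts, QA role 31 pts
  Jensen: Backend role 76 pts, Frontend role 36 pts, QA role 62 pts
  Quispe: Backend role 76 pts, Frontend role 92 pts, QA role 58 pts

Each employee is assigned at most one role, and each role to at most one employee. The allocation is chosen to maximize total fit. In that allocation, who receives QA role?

Jensen receives QA role.

This is the linear assignment problem.
Optimal: Tanaka→Backend role (84 pts), Jensen→QA role (62 pts), Quispe→Frontend role (92 pts) — total 84+62+92 = 238 pts.
Next-best assignment: Tanaka→Frontend role, Jensen→QA role, Quispe→Backend role = 220 pts.
Swapping Jensen↔Quispe (Jensen→Frontend role 36 pts, Quispe→QA role 58 pts) loses 60.
Jensen's own top role is Backend role (76 pts), but forcing Jensen→Backend role and reassigning the rest optimally gives only 216 pts — worse by 22.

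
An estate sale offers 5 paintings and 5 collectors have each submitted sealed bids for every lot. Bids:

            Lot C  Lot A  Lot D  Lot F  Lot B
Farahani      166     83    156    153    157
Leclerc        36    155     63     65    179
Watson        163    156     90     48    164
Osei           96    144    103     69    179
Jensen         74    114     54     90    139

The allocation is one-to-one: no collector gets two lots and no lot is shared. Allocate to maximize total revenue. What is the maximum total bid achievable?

Maximum total: $743

This is a one-to-one assignment (maximum-weight bipartite matching).
Optimal: Farahani→Lot D ($156), Leclerc→Lot A ($155), Watson→Lot C ($163), Osei→Lot B ($179), Jensen→Lot F ($90) — total 156+155+163+179+90 = $743.
Max-entry greedy (repeatedly take the single best remaining cell) gives $694, worse by 49.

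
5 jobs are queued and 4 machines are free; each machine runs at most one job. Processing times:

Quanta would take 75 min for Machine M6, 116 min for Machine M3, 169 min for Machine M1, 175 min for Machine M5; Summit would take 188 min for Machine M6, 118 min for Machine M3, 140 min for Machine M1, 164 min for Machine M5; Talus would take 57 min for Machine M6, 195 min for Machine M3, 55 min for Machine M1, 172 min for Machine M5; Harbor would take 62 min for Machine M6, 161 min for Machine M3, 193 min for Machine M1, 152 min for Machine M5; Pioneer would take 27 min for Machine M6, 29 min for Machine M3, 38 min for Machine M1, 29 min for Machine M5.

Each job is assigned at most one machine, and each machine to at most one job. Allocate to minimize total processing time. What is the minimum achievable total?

Min total: 262 min

Optimal: Harbor→Machine M6 (62 min), Quanta→Machine M3 (116 min), Talus→Machine M1 (55 min), Pioneer→Machine M5 (29 min) — total 62+116+55+29 = 262 min.
Column-greedy (each machine in turn goes to its cheapest remaining job) gives 350 min, worse by 88.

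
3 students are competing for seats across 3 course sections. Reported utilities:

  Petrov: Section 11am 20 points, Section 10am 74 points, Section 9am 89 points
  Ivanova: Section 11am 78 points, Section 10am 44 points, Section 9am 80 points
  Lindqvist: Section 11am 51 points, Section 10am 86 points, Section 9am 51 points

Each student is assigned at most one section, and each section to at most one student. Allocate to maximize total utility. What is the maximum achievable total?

Treat this as an assignment problem: match each student to one section.
Optimal: Petrov→Section 9am (89 points), Ivanova→Section 11am (78 points), Lindqvist→Section 10am (86 points) — total 89+78+86 = 253 points.

Max total: 253 points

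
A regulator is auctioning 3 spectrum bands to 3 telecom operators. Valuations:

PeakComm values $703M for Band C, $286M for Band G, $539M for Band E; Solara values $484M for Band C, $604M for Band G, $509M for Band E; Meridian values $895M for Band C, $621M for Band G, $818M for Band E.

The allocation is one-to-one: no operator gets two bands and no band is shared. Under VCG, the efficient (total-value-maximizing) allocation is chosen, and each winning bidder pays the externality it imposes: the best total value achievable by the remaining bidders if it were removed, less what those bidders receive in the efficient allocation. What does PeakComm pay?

Efficient allocation: PeakComm→Band C ($703M), Solara→Band G ($604M), Meridian→Band E ($818M); total welfare W = $2125M.
PeakComm receives Band C at value $703M, so the others get W − 703 = $1422M.
Without PeakComm: best allocation of the remaining 2 bidders over all 3 bands is Solara→Band G ($604M), Meridian→Band C ($895M), total $1499M.
VCG payment = (others' best without PeakComm) − (others' welfare with PeakComm) = 1499 − 1422 = $77M.

PeakComm pays $77M.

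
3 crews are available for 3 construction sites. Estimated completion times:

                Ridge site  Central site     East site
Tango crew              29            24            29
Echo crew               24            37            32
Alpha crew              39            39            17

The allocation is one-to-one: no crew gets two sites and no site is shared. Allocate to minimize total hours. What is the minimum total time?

Optimal: Tango crew→Central site (24 hours), Echo crew→Ridge site (24 hours), Alpha crew→East site (17 hours) — total 24+24+17 = 65 hours.
Swapping Echo crew↔Tango crew (Echo crew→Central site 37 hours, Tango crew→Ridge site 29 hours) adds 18.

Min total: 65 hours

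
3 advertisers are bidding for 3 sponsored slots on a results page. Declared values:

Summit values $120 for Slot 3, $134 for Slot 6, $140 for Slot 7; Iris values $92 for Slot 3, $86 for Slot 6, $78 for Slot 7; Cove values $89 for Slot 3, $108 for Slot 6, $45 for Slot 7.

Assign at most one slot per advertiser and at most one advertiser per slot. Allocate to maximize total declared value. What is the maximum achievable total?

Maximum total: $340

Optimal: Summit→Slot 7 ($140), Iris→Slot 3 ($92), Cove→Slot 6 ($108) — total 140+92+108 = $340.
Column-greedy (each slot in turn goes to its best remaining advertiser) gives $306, worse by 34.
Next-best assignment: Summit→Slot 7, Iris→Slot 6, Cove→Slot 3 = $315.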